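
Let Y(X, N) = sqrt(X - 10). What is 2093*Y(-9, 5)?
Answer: 2093*I*sqrt(19) ≈ 9123.2*I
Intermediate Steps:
Y(X, N) = sqrt(-10 + X)
2093*Y(-9, 5) = 2093*sqrt(-10 - 9) = 2093*sqrt(-19) = 2093*(I*sqrt(19)) = 2093*I*sqrt(19)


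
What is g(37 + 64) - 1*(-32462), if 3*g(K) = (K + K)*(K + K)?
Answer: 138190/3 ≈ 46063.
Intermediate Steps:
g(K) = 4*K**2/3 (g(K) = ((K + K)*(K + K))/3 = ((2*K)*(2*K))/3 = (4*K**2)/3 = 4*K**2/3)
g(37 + 64) - 1*(-32462) = 4*(37 + 64)**2/3 - 1*(-32462) = (4/3)*101**2 + 32462 = (4/3)*10201 + 32462 = 40804/3 + 32462 = 138190/3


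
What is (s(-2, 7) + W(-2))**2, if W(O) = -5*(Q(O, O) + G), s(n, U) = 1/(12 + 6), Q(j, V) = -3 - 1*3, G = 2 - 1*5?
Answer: 657721/324 ≈ 2030.0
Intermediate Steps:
G = -3 (G = 2 - 5 = -3)
Q(j, V) = -6 (Q(j, V) = -3 - 3 = -6)
s(n, U) = 1/18
W(O) = 45 (W(O) = -5*(-6 - 3) = -5*(-9) = 45)
(s(-2, 7) + W(-2))**2 = (1/18 + 45)**2 = (811/18)**2 = 657721/324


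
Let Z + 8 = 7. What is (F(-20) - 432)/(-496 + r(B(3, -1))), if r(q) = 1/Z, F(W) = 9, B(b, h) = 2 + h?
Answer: 423/497 ≈ 0.85111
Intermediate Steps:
Z = -1 (Z = -8 + 7 = -1)
r(q) = -1 (r(q) = 1/(-1) = -1)
(F(-20) - 432)/(-496 + r(B(3, -1))) = (9 - 432)/(-496 - 1) = -423/(-497) = -423*(-1/497) = 423/497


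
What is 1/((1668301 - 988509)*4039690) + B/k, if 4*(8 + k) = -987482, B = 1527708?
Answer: -8390627423346809923/1355930264379611360 ≈ -6.1881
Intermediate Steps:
k = -493757/2 (k = -8 + (¼)*(-987482) = -8 - 493741/2 = -493757/2 ≈ -2.4688e+5)
1/((1668301 - 988509)*4039690) + B/k = 1/((1668301 - 988509)*4039690) + 1527708/(-493757/2) = (1/4039690)/679792 + 1527708*(-2/493757) = (1/679792)*(1/4039690) - 3055416/493757 = 1/2746148944480 - 3055416/493757 = -8390627423346809923/1355930264379611360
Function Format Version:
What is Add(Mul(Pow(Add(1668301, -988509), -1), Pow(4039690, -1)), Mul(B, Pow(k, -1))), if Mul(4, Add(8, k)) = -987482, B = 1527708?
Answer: Rational(-8390627423346809923, 1355930264379611360) ≈ -6.1881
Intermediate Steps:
k = Rational(-493757, 2) (k = Add(-8, Mul(Rational(1, 4), -987482)) = Add(-8, Rational(-493741, 2)) = Rational(-493757, 2) ≈ -2.4688e+5)
Add(Mul(Pow(Add(1668301, -988509), -1), Pow(4039690, -1)), Mul(B, Pow(k, -1))) = Add(Mul(Pow(Add(1668301, -988509), -1), Pow(4039690, -1)), Mul(1527708, Pow(Rational(-493757, 2), -1))) = Add(Mul(Pow(679792, -1), Rational(1, 4039690)), Mul(1527708, Rational(-2, 493757))) = Add(Mul(Rational(1, 679792), Rational(1, 4039690)), Rational(-3055416, 493757)) = Add(Rational(1, 2746148944480), Rational(-3055416, 493757)) = Rational(-8390627423346809923, 1355930264379611360)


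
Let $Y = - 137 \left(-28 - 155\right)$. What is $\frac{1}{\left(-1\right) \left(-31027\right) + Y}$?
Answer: $\frac{1}{56098} \approx 1.7826 \cdot 10^{-5}$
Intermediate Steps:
$Y = 25071$ ($Y = \left(-137\right) \left(-183\right) = 25071$)
$\frac{1}{\left(-1\right) \left(-31027\right) + Y} = \frac{1}{\left(-1\right) \left(-31027\right) + 25071} = \frac{1}{31027 + 25071} = \frac{1}{56098}$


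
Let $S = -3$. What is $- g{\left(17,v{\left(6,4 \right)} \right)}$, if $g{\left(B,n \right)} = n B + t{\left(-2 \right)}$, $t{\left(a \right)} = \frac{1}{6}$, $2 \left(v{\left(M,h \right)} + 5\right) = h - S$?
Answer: $\frac{76}{3} \approx 25.333$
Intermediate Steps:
$v{\left(M,h \right)} = - \frac{7}{2} + \frac{h}{2}$ ($v{\left(M,h \right)} = -5 + \frac{h - -3}{2} = -5 + \frac{h + 3}{2} = -5 + \frac{3 + h}{2} = -5 + \left(\frac{3}{2} + \frac{h}{2}\right) = - \frac{7}{2} + \frac{h}{2}$)
$t{\left(a \right)} = \frac{1}{6}$
$g{\left(B,n \right)} = \frac{1}{6} + B n$ ($g{\left(B,n \right)} = n B + \frac{1}{6} = B n + \frac{1}{6} = \frac{1}{6} + B n$)
$- g{\left(17,v{\left(6,4 \right)} \right)} = - (\frac{1}{6} + 17 \left(- \frac{7}{2} + \frac{1}{2} \cdot 4\right)) = - (\frac{1}{6} + 17 \left(- \frac{7}{2} + 2\right)) = - (\frac{1}{6} + 17 \left(- \frac{3}{2}\right)) = - (\frac{1}{6} - \frac{51}{2}) = \left(-1\right) \left(- \frac{76}{3}\right) = \frac{76}{3}$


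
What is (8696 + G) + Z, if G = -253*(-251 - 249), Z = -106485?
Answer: 28711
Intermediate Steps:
G = 126500 (G = -253*(-500) = 126500)
(8696 + G) + Z = (8696 + 126500) - 106485 = 135196 - 106485 = 28711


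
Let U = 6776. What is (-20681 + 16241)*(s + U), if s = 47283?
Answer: -240021960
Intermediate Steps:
(-20681 + 16241)*(s + U) = (-20681 + 16241)*(47283 + 6776) = -4440*54059 = -240021960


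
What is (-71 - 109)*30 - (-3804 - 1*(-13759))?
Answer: -15355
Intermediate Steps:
(-71 - 109)*30 - (-3804 - 1*(-13759)) = -180*30 - (-3804 + 13759) = -5400 - 1*9955 = -5400 - 9955 = -15355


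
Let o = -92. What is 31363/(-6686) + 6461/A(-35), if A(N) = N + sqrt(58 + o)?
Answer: -1551424627/8417674 - 6461*I*sqrt(34)/1259 ≈ -184.31 - 29.924*I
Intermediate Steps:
A(N) = N + I*sqrt(34) (A(N) = N + sqrt(58 - 92) = N + sqrt(-34) = N + I*sqrt(34))
31363/(-6686) + 6461/A(-35) = 31363/(-6686) + 6461/(-35 + I*sqrt(34)) = 31363*(-1/6686) + 6461/(-35 + I*sqrt(34)) = -31363/6686 + 6461/(-35 + I*sqrt(34))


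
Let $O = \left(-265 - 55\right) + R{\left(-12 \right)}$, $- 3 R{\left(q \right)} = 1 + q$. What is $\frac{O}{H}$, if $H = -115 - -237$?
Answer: $- \frac{949}{366} \approx -2.5929$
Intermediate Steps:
$R{\left(q \right)} = - \frac{1}{3} - \frac{q}{3}$ ($R{\left(q \right)} = - \frac{1 + q}{3} = - \frac{1}{3} - \frac{q}{3}$)
$H = 122$ ($H = -115 + 237 = 122$)
$O = - \frac{949}{3}$ ($O = \left(-265 - 55\right) - - \frac{11}{3} = -320 + \left(- \frac{1}{3} + 4\right) = -320 + \frac{11}{3} = - \frac{949}{3} \approx -316.33$)
$\frac{O}{H} = - \frac{949}{3 \cdot 122} = \left(- \frac{949}{3}\right) \frac{1}{122} = - \frac{949}{366}$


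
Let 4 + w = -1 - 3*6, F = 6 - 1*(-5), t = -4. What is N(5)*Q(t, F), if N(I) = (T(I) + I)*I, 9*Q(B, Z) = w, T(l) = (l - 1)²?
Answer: -805/3 ≈ -268.33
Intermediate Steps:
F = 11 (F = 6 + 5 = 11)
w = -23 (w = -4 + (-1 - 3*6) = -4 + (-1 - 18) = -4 - 19 = -23)
T(l) = (-1 + l)²
Q(B, Z) = -23/9 (Q(B, Z) = (⅑)*(-23) = -23/9)
N(I) = I*(I + (-1 + I)²) (N(I) = ((-1 + I)² + I)*I = (I + (-1 + I)²)*I = I*(I + (-1 + I)²))
N(5)*Q(t, F) = (5*(5 + (-1 + 5)²))*(-23/9) = (5*(5 + 4²))*(-23/9) = (5*(5 + 16))*(-23/9) = (5*21)*(-23/9) = 105*(-23/9) = -805/3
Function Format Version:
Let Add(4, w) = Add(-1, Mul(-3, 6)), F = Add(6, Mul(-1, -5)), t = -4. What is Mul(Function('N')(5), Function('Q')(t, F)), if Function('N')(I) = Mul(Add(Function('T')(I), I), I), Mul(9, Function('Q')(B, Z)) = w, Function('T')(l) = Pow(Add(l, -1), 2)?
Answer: Rational(-805, 3) ≈ -268.33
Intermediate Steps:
F = 11 (F = Add(6, 5) = 11)
w = -23 (w = Add(-4, Add(-1, Mul(-3, 6))) = Add(-4, Add(-1, -18)) = Add(-4, -19) = -23)
Function('T')(l) = Pow(Add(-1, l), 2)
Function('Q')(B, Z) = Rational(-23, 9) (Function('Q')(B, Z) = Mul(Rational(1, 9), -23) = Rational(-23, 9))
Function('N')(I) = Mul(I, Add(I, Pow(Add(-1, I), 2))) (Function('N')(I) = Mul(Add(Pow(Add(-1, I), 2), I), I) = Mul(Add(I, Pow(Add(-1, I), 2)), I) = Mul(I, Add(I, Pow(Add(-1, I), 2))))
Mul(Function('N')(5), Function('Q')(t, F)) = Mul(Mul(5, Add(5, Pow(Add(-1, 5), 2))), Rational(-23, 9)) = Mul(Mul(5, Add(5, Pow(4, 2))), Rational(-23, 9)) = Mul(Mul(5, Add(5, 16)), Rational(-23, 9)) = Mul(Mul(5, 21), Rational(-23, 9)) = Mul(105, Rational(-23, 9)) = Rational(-805, 3)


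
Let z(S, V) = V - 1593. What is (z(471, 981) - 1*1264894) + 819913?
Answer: -445593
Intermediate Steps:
z(S, V) = -1593 + V
(z(471, 981) - 1*1264894) + 819913 = ((-1593 + 981) - 1*1264894) + 819913 = (-612 - 1264894) + 819913 = -1265506 + 819913 = -445593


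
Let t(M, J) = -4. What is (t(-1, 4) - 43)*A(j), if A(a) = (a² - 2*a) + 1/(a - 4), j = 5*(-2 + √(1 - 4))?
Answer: 47*(-1765*√3 + 1021*I)/(5*√3 + 14*I) ≈ -2112.6 + 8956.2*I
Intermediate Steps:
j = -10 + 5*I*√3 (j = 5*(-2 + √(-3)) = 5*(-2 + I*√3) = -10 + 5*I*√3 ≈ -10.0 + 8.6602*I)
A(a) = a² + 1/(-4 + a) - 2*a (A(a) = (a² - 2*a) + 1/(-4 + a) = a² + 1/(-4 + a) - 2*a)
(t(-1, 4) - 43)*A(j) = (-4 - 43)*((1 + (-10 + 5*I*√3)³ - 6*(-10 + 5*I*√3)² + 8*(-10 + 5*I*√3))/(-4 + (-10 + 5*I*√3))) = -47*(1 + (-10 + 5*I*√3)³ - 6*(-10 + 5*I*√3)² + (-80 + 40*I*√3))/(-14 + 5*I*√3) = -47*(-79 + (-10 + 5*I*√3)³ - 6*(-10 + 5*I*√3)² + 40*I*√3)/(-14 + 5*I*√3)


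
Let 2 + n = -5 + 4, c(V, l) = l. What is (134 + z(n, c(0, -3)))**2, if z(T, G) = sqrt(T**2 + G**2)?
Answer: 17974 + 804*sqrt(2) ≈ 19111.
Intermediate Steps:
n = -3 (n = -2 + (-5 + 4) = -2 - 1 = -3)
z(T, G) = sqrt(G**2 + T**2)
(134 + z(n, c(0, -3)))**2 = (134 + sqrt((-3)**2 + (-3)**2))**2 = (134 + sqrt(9 + 9))**2 = (134 + sqrt(18))**2 = (134 + 3*sqrt(2))**2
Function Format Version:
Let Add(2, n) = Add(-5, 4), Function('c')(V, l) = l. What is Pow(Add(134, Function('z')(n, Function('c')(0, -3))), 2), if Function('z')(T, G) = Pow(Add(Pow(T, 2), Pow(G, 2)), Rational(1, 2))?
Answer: Add(17974, Mul(804, Pow(2, Rational(1, 2)))) ≈ 19111.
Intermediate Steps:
n = -3 (n = Add(-2, Add(-5, 4)) = Add(-2, -1) = -3)
Function('z')(T, G) = Pow(Add(Pow(G, 2), Pow(T, 2)), Rational(1, 2))
Pow(Add(134, Function('z')(n, Function('c')(0, -3))), 2) = Pow(Add(134, Pow(Add(Pow(-3, 2), Pow(-3, 2)), Rational(1, 2))), 2) = Pow(Add(134, Pow(Add(9, 9), Rational(1, 2))), 2) = Pow(Add(134, Pow(18, Rational(1, 2))), 2) = Pow(Add(134, Mul(3, Pow(2, Rational(1, 2)))), 2)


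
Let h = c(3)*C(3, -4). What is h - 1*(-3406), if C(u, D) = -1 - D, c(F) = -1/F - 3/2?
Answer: 6801/2 ≈ 3400.5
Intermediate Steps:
c(F) = -3/2 - 1/F (c(F) = -1/F - 3*1/2 = -1/F - 3/2 = -3/2 - 1/F)
h = -11/2 (h = (-3/2 - 1/3)*(-1 - 1*(-4)) = (-3/2 - 1*1/3)*(-1 + 4) = (-3/2 - 1/3)*3 = -11/6*3 = -11/2 ≈ -5.5000)
h - 1*(-3406) = -11/2 - 1*(-3406) = -11/2 + 3406 = 6801/2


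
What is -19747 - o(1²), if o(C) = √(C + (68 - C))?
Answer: -19747 - 2*√17 ≈ -19755.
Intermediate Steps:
o(C) = 2*√17 (o(C) = √68 = 2*√17)
-19747 - o(1²) = -19747 - 2*√17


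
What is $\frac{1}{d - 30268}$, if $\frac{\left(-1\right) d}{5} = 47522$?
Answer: $- \frac{1}{267878} \approx -3.733 \cdot 10^{-6}$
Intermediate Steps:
$d = -237610$ ($d = \left(-5\right) 47522 = -237610$)
$\frac{1}{d - 30268} = \frac{1}{-237610 - 30268} = \frac{1}{-267878} = - \frac{1}{267878}$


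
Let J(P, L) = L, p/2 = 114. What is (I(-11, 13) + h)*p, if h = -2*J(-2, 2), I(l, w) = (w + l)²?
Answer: 0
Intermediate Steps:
I(l, w) = (l + w)²
p = 228 (p = 2*114 = 228)
h = -4 (h = -2*2 = -4)
(I(-11, 13) + h)*p = ((-11 + 13)² - 4)*228 = (2² - 4)*228 = (4 - 4)*228 = 0*228 = 0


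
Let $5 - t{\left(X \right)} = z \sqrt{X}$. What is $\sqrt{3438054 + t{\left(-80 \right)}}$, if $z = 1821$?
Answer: $\sqrt{3438059 - 7284 i \sqrt{5}} \approx 1854.2 - 4.392 i$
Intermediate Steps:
$t{\left(X \right)} = 5 - 1821 \sqrt{X}$
$\sqrt{3438054 + t{\left(-80 \right)}} = \sqrt{3438054 + \left(5 - 1821 \sqrt{-80}\right)} = \sqrt{3438054 + \left(5 - 1821 \cdot 4 i \sqrt{5}\right)} = \sqrt{3438054 + \left(5 - 7284 i \sqrt{5}\right)} = \sqrt{3438059 - 7284 i \sqrt{5}}$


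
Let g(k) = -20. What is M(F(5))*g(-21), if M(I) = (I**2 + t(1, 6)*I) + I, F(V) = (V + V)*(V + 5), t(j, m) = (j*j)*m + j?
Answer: -216000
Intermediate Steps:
t(j, m) = j + m*j**2 (t(j, m) = j**2*m + j = m*j**2 + j = j + m*j**2)
F(V) = 2*V*(5 + V) (F(V) = (2*V)*(5 + V) = 2*V*(5 + V))
M(I) = I**2 + 8*I (M(I) = (I**2 + (1*(1 + 1*6))*I) + I = (I**2 + (1*(1 + 6))*I) + I = (I**2 + (1*7)*I) + I = (I**2 + 7*I) + I = I**2 + 8*I)
M(F(5))*g(-21) = ((2*5*(5 + 5))*(8 + 2*5*(5 + 5)))*(-20) = ((2*5*10)*(8 + 2*5*10))*(-20) = (100*(8 + 100))*(-20) = (100*108)*(-20) = 10800*(-20) = -216000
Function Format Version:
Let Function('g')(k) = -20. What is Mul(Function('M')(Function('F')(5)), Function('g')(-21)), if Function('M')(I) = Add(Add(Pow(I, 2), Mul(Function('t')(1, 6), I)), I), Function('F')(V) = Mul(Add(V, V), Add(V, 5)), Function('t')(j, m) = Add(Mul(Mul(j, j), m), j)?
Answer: -216000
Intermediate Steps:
Function('t')(j, m) = Add(j, Mul(m, Pow(j, 2))) (Function('t')(j, m) = Add(Mul(Pow(j, 2), m), j) = Add(Mul(m, Pow(j, 2)), j) = Add(j, Mul(m, Pow(j, 2))))
Function('F')(V) = Mul(2, V, Add(5, V)) (Function('F')(V) = Mul(Mul(2, V), Add(5, V)) = Mul(2, V, Add(5, V)))
Function('M')(I) = Add(Pow(I, 2), Mul(8, I)) (Function('M')(I) = Add(Add(Pow(I, 2), Mul(Mul(1, Add(1, Mul(1, 6))), I)), I) = Add(Add(Pow(I, 2), Mul(Mul(1, Add(1, 6)), I)), I) = Add(Add(Pow(I, 2), Mul(Mul(1, 7), I)), I) = Add(Add(Pow(I, 2), Mul(7, I)), I) = Add(Pow(I, 2), Mul(8, I)))
Mul(Function('M')(Function('F')(5)), Function('g')(-21)) = Mul(Mul(Mul(2, 5, Add(5, 5)), Add(8, Mul(2, 5, Add(5, 5)))), -20) = Mul(Mul(Mul(2, 5, 10), Add(8, Mul(2, 5, 10))), -20) = Mul(Mul(100, Add(8, 100)), -20) = Mul(Mul(100, 108), -20) = Mul(10800, -20) = -216000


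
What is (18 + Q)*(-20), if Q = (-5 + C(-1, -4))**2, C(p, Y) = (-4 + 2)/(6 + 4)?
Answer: -4504/5 ≈ -900.80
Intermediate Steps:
C(p, Y) = -1/5 (C(p, Y) = -2/10 = -2*1/10 = -1/5)
Q = 676/25 (Q = (-5 - 1/5)**2 = (-26/5)**2 = 676/25 ≈ 27.040)
(18 + Q)*(-20) = (18 + 676/25)*(-20) = (1126/25)*(-20) = -4504/5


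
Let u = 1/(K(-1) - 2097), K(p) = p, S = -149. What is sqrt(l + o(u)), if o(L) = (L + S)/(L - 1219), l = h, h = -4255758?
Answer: I*sqrt(27835282307762736513)/2557463 ≈ 2062.9*I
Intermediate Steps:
u = -1/2098 (u = 1/(-1 - 2097) = 1/(-2098) = -1/2098 ≈ -0.00047664)
l = -4255758
o(L) = (-149 + L)/(-1219 + L) (o(L) = (L - 149)/(L - 1219) = (-149 + L)/(-1219 + L))
sqrt(l + o(u)) = sqrt(-4255758 + (-149 - 1/2098)/(-1219 - 1/2098)) = sqrt(-4255758 - 312603/2098/(-2557463/2098)) = sqrt(-4255758 - 2098/2557463*(-312603/2098)) = sqrt(-4255758 + 312603/2557463) = sqrt(-10883943309351/2557463) = I*sqrt(27835282307762736513)/2557463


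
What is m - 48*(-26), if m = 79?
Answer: 1327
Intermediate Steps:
m - 48*(-26) = 79 - 48*(-26) = 79 + 1248 = 1327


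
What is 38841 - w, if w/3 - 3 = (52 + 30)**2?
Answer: 18660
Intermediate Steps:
w = 20181 (w = 9 + 3*(52 + 30)**2 = 9 + 3*82**2 = 9 + 3*6724 = 9 + 20172 = 20181)
38841 - w = 38841 - 1*20181 = 38841 - 20181 = 18660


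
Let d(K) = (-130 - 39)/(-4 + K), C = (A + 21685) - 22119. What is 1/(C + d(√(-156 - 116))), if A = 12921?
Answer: 3596932/44923359657 - 676*I*√17/44923359657 ≈ 8.0068e-5 - 6.2044e-8*I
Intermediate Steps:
C = 12487 (C = (12921 + 21685) - 22119 = 34606 - 22119 = 12487)
d(K) = -169/(-4 + K)
1/(C + d(√(-156 - 116))) = 1/(12487 - 169/(-4 + √(-156 - 116))) = 1/(12487 - 169/(-4 + √(-272))) = 1/(12487 - 169/(-4 + 4*I*√17))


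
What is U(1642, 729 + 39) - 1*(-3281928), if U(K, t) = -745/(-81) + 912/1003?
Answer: 266634497611/81243 ≈ 3.2819e+6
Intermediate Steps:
U(K, t) = 821107/81243 (U(K, t) = -745*(-1/81) + 912*(1/1003) = 745/81 + 912/1003 = 821107/81243)
U(1642, 729 + 39) - 1*(-3281928) = 821107/81243 - 1*(-3281928) = 821107/81243 + 3281928 = 266634497611/81243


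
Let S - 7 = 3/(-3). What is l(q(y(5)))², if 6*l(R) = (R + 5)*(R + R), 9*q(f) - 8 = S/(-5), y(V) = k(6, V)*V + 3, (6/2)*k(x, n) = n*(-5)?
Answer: 77545636/36905625 ≈ 2.1012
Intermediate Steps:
k(x, n) = -5*n/3 (k(x, n) = (n*(-5))/3 = (-5*n)/3 = -5*n/3)
S = 6 (S = 7 + 3/(-3) = 7 + 3*(-⅓) = 7 - 1 = 6)
y(V) = 3 - 5*V²/3 (y(V) = (-5*V/3)*V + 3 = -5*V²/3 + 3 = 3 - 5*V²/3)
q(f) = 34/45 (q(f) = 8/9 + (6/(-5))/9 = 8/9 + (6*(-⅕))/9 = 8/9 + (⅑)*(-6/5) = 8/9 - 2/15 = 34/45)
l(R) = R*(5 + R)/3 (l(R) = ((R + 5)*(R + R))/6 = ((5 + R)*(2*R))/6 = (2*R*(5 + R))/6 = R*(5 + R)/3)
l(q(y(5)))² = ((⅓)*(34/45)*(5 + 34/45))² = ((⅓)*(34/45)*(259/45))² = (8806/6075)² = 77545636/36905625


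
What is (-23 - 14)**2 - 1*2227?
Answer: -858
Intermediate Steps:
(-23 - 14)**2 - 1*2227 = (-37)**2 - 2227 = 1369 - 2227 = -858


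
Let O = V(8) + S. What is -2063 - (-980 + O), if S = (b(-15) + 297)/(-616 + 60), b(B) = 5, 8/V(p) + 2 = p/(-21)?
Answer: -7499723/6950 ≈ -1079.1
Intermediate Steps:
V(p) = 8/(-2 - p/21) (V(p) = 8/(-2 + p/(-21)) = 8/(-2 + p*(-1/21)) = 8/(-2 - p/21))
S = -151/278 (S = (5 + 297)/(-616 + 60) = 302/(-556) = 302*(-1/556) = -151/278 ≈ -0.54317)
O = -27127/6950 (O = -168/(42 + 8) - 151/278 = -168/50 - 151/278 = -168*1/50 - 151/278 = -84/25 - 151/278 = -27127/6950 ≈ -3.9032)
-2063 - (-980 + O) = -2063 - (-980 - 27127/6950) = -2063 - 1*(-6838127/6950) = -2063 + 6838127/6950 = -7499723/6950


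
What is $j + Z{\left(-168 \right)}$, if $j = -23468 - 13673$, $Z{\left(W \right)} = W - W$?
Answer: $-37141$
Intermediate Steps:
$Z{\left(W \right)} = 0$
$j = -37141$
$j + Z{\left(-168 \right)} = -37141 + 0 = -37141$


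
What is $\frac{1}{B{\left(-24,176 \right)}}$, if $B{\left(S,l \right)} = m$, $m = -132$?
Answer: $- \frac{1}{132} \approx -0.0075758$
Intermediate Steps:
$B{\left(S,l \right)} = -132$
$\frac{1}{B{\left(-24,176 \right)}} = \frac{1}{-132} = - \frac{1}{132}$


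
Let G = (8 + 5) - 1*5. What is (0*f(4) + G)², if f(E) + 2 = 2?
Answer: 64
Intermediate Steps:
f(E) = 0 (f(E) = -2 + 2 = 0)
G = 8 (G = 13 - 5 = 8)
(0*f(4) + G)² = (0*0 + 8)² = (0 + 8)² = 8² = 64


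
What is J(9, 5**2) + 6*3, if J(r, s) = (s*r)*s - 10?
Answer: 5633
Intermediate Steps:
J(r, s) = -10 + r*s**2 (J(r, s) = (r*s)*s - 10 = r*s**2 - 10 = -10 + r*s**2)
J(9, 5**2) + 6*3 = (-10 + 9*(5**2)**2) + 6*3 = (-10 + 9*25**2) + 18 = (-10 + 9*625) + 18 = (-10 + 5625) + 18 = 5615 + 18 = 5633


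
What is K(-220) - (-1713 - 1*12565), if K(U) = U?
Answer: 14058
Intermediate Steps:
K(-220) - (-1713 - 1*12565) = -220 - (-1713 - 1*12565) = -220 - (-1713 - 12565) = -220 - 1*(-14278) = -220 + 14278 = 14058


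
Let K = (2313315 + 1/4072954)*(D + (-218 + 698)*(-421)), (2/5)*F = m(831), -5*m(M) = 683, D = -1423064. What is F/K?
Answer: 1390913791/15312148343264256584 ≈ 9.0837e-11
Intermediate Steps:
m(M) = -683/5 (m(M) = -1/5*683 = -683/5)
F = -683/2 (F = (5/2)*(-683/5) = -683/2 ≈ -341.50)
K = -7656074171632128292/2036477 (K = (2313315 + 1/4072954)*(-1423064 + (-218 + 698)*(-421)) = (2313315 + 1/4072954)*(-1423064 + 480*(-421)) = 9422025582511*(-1423064 - 202080)/4072954 = (9422025582511/4072954)*(-1625144) = -7656074171632128292/2036477 ≈ -3.7595e+12)
F/K = -683/(2*(-7656074171632128292/2036477)) = -683/2*(-2036477/7656074171632128292) = 1390913791/15312148343264256584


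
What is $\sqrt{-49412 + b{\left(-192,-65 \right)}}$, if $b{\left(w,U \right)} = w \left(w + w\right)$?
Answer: $2 \sqrt{6079} \approx 155.94$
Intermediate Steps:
$b{\left(w,U \right)} = 2 w^{2}$ ($b{\left(w,U \right)} = w 2 w = 2 w^{2}$)
$\sqrt{-49412 + b{\left(-192,-65 \right)}} = \sqrt{-49412 + 2 \left(-192\right)^{2}} = \sqrt{-49412 + 2 \cdot 36864} = \sqrt{-49412 + 73728} = \sqrt{24316} = 2 \sqrt{6079}$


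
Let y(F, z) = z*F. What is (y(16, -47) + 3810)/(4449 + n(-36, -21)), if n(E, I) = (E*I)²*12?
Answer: 3058/6862881 ≈ 0.00044559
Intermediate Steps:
y(F, z) = F*z
n(E, I) = 12*E²*I² (n(E, I) = (E²*I²)*12 = 12*E²*I²)
(y(16, -47) + 3810)/(4449 + n(-36, -21)) = (16*(-47) + 3810)/(4449 + 12*(-36)²*(-21)²) = (-752 + 3810)/(4449 + 12*1296*441) = 3058/(4449 + 6858432) = 3058/6862881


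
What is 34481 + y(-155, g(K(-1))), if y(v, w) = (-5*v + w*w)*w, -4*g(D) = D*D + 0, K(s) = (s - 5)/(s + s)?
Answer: 2094455/64 ≈ 32726.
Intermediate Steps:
K(s) = (-5 + s)/(2*s) (K(s) = (-5 + s)/((2*s)) = (-5 + s)*(1/(2*s)) = (-5 + s)/(2*s))
g(D) = -D**2/4 (g(D) = -(D*D + 0)/4 = -(D**2 + 0)/4 = -D**2/4)
y(v, w) = w*(w**2 - 5*v) (y(v, w) = (-5*v + w**2)*w = (w**2 - 5*v)*w = w*(w**2 - 5*v))
34481 + y(-155, g(K(-1))) = 34481 + (-(-5 - 1)**2/4/4)*((-(-5 - 1)**2/4/4)**2 - 5*(-155)) = 34481 + (-((1/2)*(-1)*(-6))**2/4)*((-((1/2)*(-1)*(-6))**2/4)**2 + 775) = 34481 + (-1/4*3**2)*((-1/4*3**2)**2 + 775) = 34481 + (-1/4*9)*((-1/4*9)**2 + 775) = 34481 - 9*((-9/4)**2 + 775)/4 = 34481 - 9*(81/16 + 775)/4 = 34481 - 9/4*12481/16 = 34481 - 112329/64 = 2094455/64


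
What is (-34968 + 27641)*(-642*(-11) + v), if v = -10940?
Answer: 28414106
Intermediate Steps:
(-34968 + 27641)*(-642*(-11) + v) = (-34968 + 27641)*(-642*(-11) - 10940) = -7327*(7062 - 10940) = -7327*(-3878) = 28414106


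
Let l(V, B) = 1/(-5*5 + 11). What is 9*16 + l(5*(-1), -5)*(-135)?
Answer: 2151/14 ≈ 153.64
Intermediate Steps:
l(V, B) = -1/14 (l(V, B) = 1/(-25 + 11) = 1/(-14) = -1/14)
9*16 + l(5*(-1), -5)*(-135) = 9*16 - 1/14*(-135) = 144 + 135/14 = 2151/14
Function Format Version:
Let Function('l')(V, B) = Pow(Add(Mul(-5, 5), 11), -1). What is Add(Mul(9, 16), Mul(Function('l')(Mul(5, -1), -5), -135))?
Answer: Rational(2151, 14) ≈ 153.64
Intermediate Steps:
Function('l')(V, B) = Rational(-1, 14) (Function('l')(V, B) = Pow(Add(-25, 11), -1) = Pow(-14, -1) = Rational(-1, 14))
Add(Mul(9, 16), Mul(Function('l')(Mul(5, -1), -5), -135)) = Add(Mul(9, 16), Mul(Rational(-1, 14), -135)) = Add(144, Rational(135, 14)) = Rational(2151, 14)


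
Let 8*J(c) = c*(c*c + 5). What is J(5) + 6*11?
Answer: 339/4 ≈ 84.750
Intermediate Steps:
J(c) = c*(5 + c**2)/8 (J(c) = (c*(c*c + 5))/8 = (c*(c**2 + 5))/8 = (c*(5 + c**2))/8 = c*(5 + c**2)/8)
J(5) + 6*11 = (1/8)*5*(5 + 5**2) + 6*11 = (1/8)*5*(5 + 25) + 66 = (1/8)*5*30 + 66 = 75/4 + 66 = 339/4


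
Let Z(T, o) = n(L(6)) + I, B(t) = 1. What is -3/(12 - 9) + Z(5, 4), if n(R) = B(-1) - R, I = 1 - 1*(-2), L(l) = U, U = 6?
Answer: -3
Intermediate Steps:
L(l) = 6
I = 3 (I = 1 + 2 = 3)
n(R) = 1 - R
Z(T, o) = -2 (Z(T, o) = (1 - 1*6) + 3 = (1 - 6) + 3 = -5 + 3 = -2)
-3/(12 - 9) + Z(5, 4) = -3/(12 - 9) - 2 = -3/3 - 2 = (⅓)*(-3) - 2 = -1 - 2 = -3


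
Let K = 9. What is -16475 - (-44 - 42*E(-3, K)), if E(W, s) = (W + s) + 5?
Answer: -15969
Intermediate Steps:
E(W, s) = 5 + W + s
-16475 - (-44 - 42*E(-3, K)) = -16475 - (-44 - 42*(5 - 3 + 9)) = -16475 - (-44 - 42*11) = -16475 - (-44 - 462) = -16475 - 1*(-506) = -16475 + 506 = -15969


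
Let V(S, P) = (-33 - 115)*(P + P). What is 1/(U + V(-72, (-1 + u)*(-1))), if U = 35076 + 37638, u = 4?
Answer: 1/73602 ≈ 1.3587e-5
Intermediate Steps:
V(S, P) = -296*P
U = 72714
1/(U + V(-72, (-1 + u)*(-1))) = 1/(72714 - 296*(-1 + 4)*(-1)) = 1/(72714 - 888*(-1)) = 1/(72714 - 296*(-3)) = 1/(72714 + 888) = 1/73602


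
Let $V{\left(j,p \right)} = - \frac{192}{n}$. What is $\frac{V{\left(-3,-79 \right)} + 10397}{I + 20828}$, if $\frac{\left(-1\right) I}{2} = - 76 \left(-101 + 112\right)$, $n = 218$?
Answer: $\frac{1133177}{2452500} \approx 0.46205$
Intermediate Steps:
$V{\left(j,p \right)} = - \frac{96}{109}$ ($V{\left(j,p \right)} = - \frac{192}{218} = \left(-192\right) \frac{1}{218} = - \frac{96}{109}$)
$I = 1672$ ($I = - 2 \left(- 76 \left(-101 + 112\right)\right) = - 2 \left(\left(-76\right) 11\right) = \left(-2\right) \left(-836\right) = 1672$)
$\frac{V{\left(-3,-79 \right)} + 10397}{I + 20828} = \frac{- \frac{96}{109} + 10397}{1672 + 20828} = \frac{1133177}{109 \cdot 22500} = \frac{1133177}{109} \cdot \frac{1}{22500} = \frac{1133177}{2452500}$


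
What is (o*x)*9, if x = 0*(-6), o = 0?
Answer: 0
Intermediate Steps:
x = 0
(o*x)*9 = (0*0)*9 = 0*9 = 0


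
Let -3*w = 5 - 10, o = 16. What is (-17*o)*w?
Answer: -1360/3 ≈ -453.33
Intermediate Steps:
w = 5/3 (w = -(5 - 10)/3 = -⅓*(-5) = 5/3 ≈ 1.6667)
(-17*o)*w = -17*16*(5/3) = -272*5/3 = -1360/3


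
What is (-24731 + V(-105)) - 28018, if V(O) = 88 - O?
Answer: -52556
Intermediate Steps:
(-24731 + V(-105)) - 28018 = (-24731 + (88 - 1*(-105))) - 28018 = (-24731 + (88 + 105)) - 28018 = (-24731 + 193) - 28018 = -24538 - 28018 = -52556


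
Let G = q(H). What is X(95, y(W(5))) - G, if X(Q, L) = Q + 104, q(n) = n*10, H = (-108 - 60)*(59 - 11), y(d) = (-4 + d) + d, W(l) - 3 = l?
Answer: 80839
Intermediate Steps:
W(l) = 3 + l
y(d) = -4 + 2*d
H = -8064 (H = -168*48 = -8064)
q(n) = 10*n
X(Q, L) = 104 + Q
G = -80640 (G = 10*(-8064) = -80640)
X(95, y(W(5))) - G = (104 + 95) - 1*(-80640) = 199 + 80640 = 80839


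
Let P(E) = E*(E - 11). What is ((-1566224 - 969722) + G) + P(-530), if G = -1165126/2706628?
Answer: -3043896084387/1353314 ≈ -2.2492e+6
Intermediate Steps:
P(E) = E*(-11 + E)
G = -582563/1353314 (G = -1165126*1/2706628 = -582563/1353314 ≈ -0.43047)
((-1566224 - 969722) + G) + P(-530) = ((-1566224 - 969722) - 582563/1353314) - 530*(-11 - 530) = (-2535946 - 582563/1353314) - 530*(-541) = -3431931807607/1353314 + 286730 = -3043896084387/1353314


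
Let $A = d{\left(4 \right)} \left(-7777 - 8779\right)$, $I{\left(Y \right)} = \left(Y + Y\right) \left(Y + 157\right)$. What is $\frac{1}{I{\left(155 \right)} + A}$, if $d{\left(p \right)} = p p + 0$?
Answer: $- \frac{1}{168176} \approx -5.9462 \cdot 10^{-6}$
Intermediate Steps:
$d{\left(p \right)} = p^{2}$ ($d{\left(p \right)} = p^{2} + 0 = p^{2}$)
$I{\left(Y \right)} = 2 Y \left(157 + Y\right)$
$A = -264896$ ($A = 4^{2} \left(-7777 - 8779\right) = 16 \left(-16556\right) = -264896$)
$\frac{1}{I{\left(155 \right)} + A} = \frac{1}{2 \cdot 155 \left(157 + 155\right) - 264896} = \frac{1}{2 \cdot 155 \cdot 312 - 264896} = \frac{1}{96720 - 264896} = \frac{1}{-168176} = - \frac{1}{168176}$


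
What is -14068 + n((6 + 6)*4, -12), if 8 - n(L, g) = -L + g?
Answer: -14000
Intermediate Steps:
n(L, g) = 8 + L - g (n(L, g) = 8 - (-L + g) = 8 - (g - L) = 8 + (L - g) = 8 + L - g)
-14068 + n((6 + 6)*4, -12) = -14068 + (8 + (6 + 6)*4 - 1*(-12)) = -14068 + (8 + 12*4 + 12) = -14068 + (8 + 48 + 12) = -14068 + 68 = -14000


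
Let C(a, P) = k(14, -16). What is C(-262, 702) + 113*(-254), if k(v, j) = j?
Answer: -28718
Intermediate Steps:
C(a, P) = -16
C(-262, 702) + 113*(-254) = -16 + 113*(-254) = -16 - 28702 = -28718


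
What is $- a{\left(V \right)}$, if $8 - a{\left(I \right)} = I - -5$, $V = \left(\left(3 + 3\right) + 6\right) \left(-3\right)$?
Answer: $-39$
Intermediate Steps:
$V = -36$ ($V = \left(6 + 6\right) \left(-3\right) = 12 \left(-3\right) = -36$)
$a{\left(I \right)} = 3 - I$ ($a{\left(I \right)} = 8 - \left(I - -5\right) = 8 - \left(I + 5\right) = 8 - \left(5 + I\right) = 3 - I$)
$- a{\left(V \right)} = - (3 - -36) = - (3 + 36) = \left(-1\right) 39 = -39$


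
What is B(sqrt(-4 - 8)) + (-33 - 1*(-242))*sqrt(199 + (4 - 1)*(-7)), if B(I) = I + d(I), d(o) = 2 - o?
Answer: 2 + 209*sqrt(178) ≈ 2790.4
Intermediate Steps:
B(I) = 2 (B(I) = I + (2 - I) = 2)
B(sqrt(-4 - 8)) + (-33 - 1*(-242))*sqrt(199 + (4 - 1)*(-7)) = 2 + (-33 - 1*(-242))*sqrt(199 + (4 - 1)*(-7)) = 2 + (-33 + 242)*sqrt(199 + 3*(-7)) = 2 + 209*sqrt(199 - 21) = 2 + 209*sqrt(178)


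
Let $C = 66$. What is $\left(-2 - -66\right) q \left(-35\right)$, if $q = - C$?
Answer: $147840$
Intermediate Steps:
$q = -66$ ($q = \left(-1\right) 66 = -66$)
$\left(-2 - -66\right) q \left(-35\right) = \left(-2 - -66\right) \left(-66\right) \left(-35\right) = \left(-2 + 66\right) \left(-66\right) \left(-35\right) = 64 \left(-66\right) \left(-35\right) = \left(-4224\right) \left(-35\right) = 147840$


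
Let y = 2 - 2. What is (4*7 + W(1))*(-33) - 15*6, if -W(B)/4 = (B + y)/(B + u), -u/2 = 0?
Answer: -882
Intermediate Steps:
u = 0 (u = -2*0 = 0)
y = 0
W(B) = -4 (W(B) = -4*(B + 0)/(B + 0) = -4*B/B = -4*1 = -4)
(4*7 + W(1))*(-33) - 15*6 = (4*7 - 4)*(-33) - 15*6 = (28 - 4)*(-33) - 90 = 24*(-33) - 90 = -792 - 90 = -882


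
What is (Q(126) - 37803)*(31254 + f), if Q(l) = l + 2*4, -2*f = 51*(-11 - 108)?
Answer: -2583227013/2 ≈ -1.2916e+9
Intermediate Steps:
f = 6069/2 (f = -51*(-11 - 108)/2 = -51*(-119)/2 = -1/2*(-6069) = 6069/2 ≈ 3034.5)
Q(l) = 8 + l (Q(l) = l + 8 = 8 + l)
(Q(126) - 37803)*(31254 + f) = ((8 + 126) - 37803)*(31254 + 6069/2) = (134 - 37803)*(68577/2) = -37669*68577/2 = -2583227013/2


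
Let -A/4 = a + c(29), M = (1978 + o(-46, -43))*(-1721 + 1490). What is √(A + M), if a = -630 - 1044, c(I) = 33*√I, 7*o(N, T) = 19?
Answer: √(-450849 - 132*√29) ≈ 671.98*I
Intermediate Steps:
o(N, T) = 19/7 (o(N, T) = (⅐)*19 = 19/7)
a = -1674
M = -457545 (M = (1978 + 19/7)*(-1721 + 1490) = (13865/7)*(-231) = -457545)
A = 6696 - 132*√29 (A = -4*(-1674 + 33*√29) = 6696 - 132*√29 ≈ 5985.2)
√(A + M) = √((6696 - 132*√29) - 457545) = √(-450849 - 132*√29)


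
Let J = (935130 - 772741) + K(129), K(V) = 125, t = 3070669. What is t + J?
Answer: 3233183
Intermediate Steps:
J = 162514 (J = (935130 - 772741) + 125 = 162389 + 125 = 162514)
t + J = 3070669 + 162514 = 3233183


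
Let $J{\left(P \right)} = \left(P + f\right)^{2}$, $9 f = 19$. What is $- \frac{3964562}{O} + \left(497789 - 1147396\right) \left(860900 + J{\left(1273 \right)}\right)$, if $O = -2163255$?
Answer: $- \frac{94354907374504473046}{58407885} \approx -1.6154 \cdot 10^{12}$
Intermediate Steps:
$f = \frac{19}{9}$ ($f = \frac{1}{9} \cdot 19 = \frac{19}{9} \approx 2.1111$)
$J{\left(P \right)} = \left(\frac{19}{9} + P\right)^{2}$ ($J{\left(P \right)} = \left(P + \frac{19}{9}\right)^{2} = \left(\frac{19}{9} + P\right)^{2}$)
$- \frac{3964562}{O} + \left(497789 - 1147396\right) \left(860900 + J{\left(1273 \right)}\right) = - \frac{3964562}{-2163255} + \left(497789 - 1147396\right) \left(860900 + \frac{\left(19 + 9 \cdot 1273\right)^{2}}{81}\right) = \left(-3964562\right) \left(- \frac{1}{2163255}\right) - 649607 \left(860900 + \frac{\left(19 + 11457\right)^{2}}{81}\right) = \frac{3964562}{2163255} - 649607 \left(860900 + \frac{11476^{2}}{81}\right) = \frac{3964562}{2163255} - 649607 \left(860900 + \frac{1}{81} \cdot 131698576\right) = \frac{3964562}{2163255} - 649607 \left(860900 + \frac{131698576}{81}\right) = \frac{3964562}{2163255} - \frac{130851296829932}{81} = - \frac{94354907374504473046}{58407885}$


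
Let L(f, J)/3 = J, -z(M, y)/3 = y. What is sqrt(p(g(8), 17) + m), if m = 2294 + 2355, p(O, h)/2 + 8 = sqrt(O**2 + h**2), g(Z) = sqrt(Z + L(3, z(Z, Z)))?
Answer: sqrt(4663) ≈ 68.286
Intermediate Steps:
z(M, y) = -3*y
L(f, J) = 3*J
g(Z) = 2*sqrt(2)*sqrt(-Z) (g(Z) = sqrt(Z + 3*(-3*Z)) = sqrt(Z - 9*Z) = sqrt(-8*Z) = 2*sqrt(2)*sqrt(-Z))
p(O, h) = -16 + 2*sqrt(O**2 + h**2)
m = 4649
sqrt(p(g(8), 17) + m) = sqrt((-16 + 2*sqrt((2*sqrt(2)*sqrt(-1*8))**2 + 17**2)) + 4649) = sqrt((-16 + 2*sqrt((2*sqrt(2)*sqrt(-8))**2 + 289)) + 4649) = sqrt((-16 + 2*sqrt((2*sqrt(2)*(2*I*sqrt(2)))**2 + 289)) + 4649) = sqrt((-16 + 2*sqrt((8*I)**2 + 289)) + 4649) = sqrt((-16 + 2*sqrt(-64 + 289)) + 4649) = sqrt((-16 + 2*sqrt(225)) + 4649) = sqrt((-16 + 2*15) + 4649) = sqrt((-16 + 30) + 4649) = sqrt(14 + 4649) = sqrt(4663)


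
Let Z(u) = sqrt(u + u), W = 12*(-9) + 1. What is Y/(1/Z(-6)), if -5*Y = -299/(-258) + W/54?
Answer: 382*I*sqrt(3)/1161 ≈ 0.56989*I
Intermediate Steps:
W = -107 (W = -108 + 1 = -107)
Z(u) = sqrt(2)*sqrt(u) (Z(u) = sqrt(2*u) = sqrt(2)*sqrt(u))
Y = 191/1161 (Y = -(-299/(-258) - 107/54)/5 = -(-299*(-1/258) - 107*1/54)/5 = -(299/258 - 107/54)/5 = -1/5*(-955/1161) = 191/1161 ≈ 0.16451)
Y/(1/Z(-6)) = 191/(1161*(1/(sqrt(2)*sqrt(-6)))) = 191/(1161*(1/(sqrt(2)*(I*sqrt(6))))) = 191/(1161*(1/(2*I*sqrt(3)))) = 191/(1161*((-I*sqrt(3)/6))) = 191*(2*I*sqrt(3))/1161 = 382*I*sqrt(3)/1161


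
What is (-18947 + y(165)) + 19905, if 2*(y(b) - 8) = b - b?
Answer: 966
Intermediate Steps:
y(b) = 8 (y(b) = 8 + (b - b)/2 = 8 + (½)*0 = 8 + 0 = 8)
(-18947 + y(165)) + 19905 = (-18947 + 8) + 19905 = -18939 + 19905 = 966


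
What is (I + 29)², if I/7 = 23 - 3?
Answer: 28561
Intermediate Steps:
I = 140 (I = 7*(23 - 3) = 7*20 = 140)
(I + 29)² = (140 + 29)² = 169² = 28561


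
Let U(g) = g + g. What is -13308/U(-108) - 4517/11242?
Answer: 3096518/50589 ≈ 61.209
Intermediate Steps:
U(g) = 2*g
-13308/U(-108) - 4517/11242 = -13308/(2*(-108)) - 4517/11242 = -13308/(-216) - 4517*1/11242 = -13308*(-1/216) - 4517/11242 = 1109/18 - 4517/11242 = 3096518/50589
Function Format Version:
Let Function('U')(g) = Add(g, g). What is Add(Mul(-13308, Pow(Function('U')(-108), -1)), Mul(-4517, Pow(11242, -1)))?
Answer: Rational(3096518, 50589) ≈ 61.209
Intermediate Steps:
Function('U')(g) = Mul(2, g)
Add(Mul(-13308, Pow(Function('U')(-108), -1)), Mul(-4517, Pow(11242, -1))) = Add(Mul(-13308, Pow(Mul(2, -108), -1)), Mul(-4517, Pow(11242, -1))) = Add(Mul(-13308, Pow(-216, -1)), Mul(-4517, Rational(1, 11242))) = Add(Mul(-13308, Rational(-1, 216)), Rational(-4517, 11242)) = Add(Rational(1109, 18), Rational(-4517, 11242)) = Rational(3096518, 50589)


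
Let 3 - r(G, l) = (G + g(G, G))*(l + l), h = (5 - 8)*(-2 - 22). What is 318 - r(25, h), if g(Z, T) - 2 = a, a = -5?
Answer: 3483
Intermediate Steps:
g(Z, T) = -3 (g(Z, T) = 2 - 5 = -3)
h = 72 (h = -3*(-24) = 72)
r(G, l) = 3 - 2*l*(-3 + G) (r(G, l) = 3 - (G - 3)*(l + l) = 3 - (-3 + G)*2*l = 3 - 2*l*(-3 + G))
318 - r(25, h) = 318 - (3 + 6*72 - 2*25*72) = 318 - (3 + 432 - 3600) = 318 - 1*(-3165) = 318 + 3165 = 3483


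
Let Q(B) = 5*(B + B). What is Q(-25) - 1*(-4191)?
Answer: 3941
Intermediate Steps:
Q(B) = 10*B (Q(B) = 5*(2*B) = 10*B)
Q(-25) - 1*(-4191) = 10*(-25) - 1*(-4191) = -250 + 4191 = 3941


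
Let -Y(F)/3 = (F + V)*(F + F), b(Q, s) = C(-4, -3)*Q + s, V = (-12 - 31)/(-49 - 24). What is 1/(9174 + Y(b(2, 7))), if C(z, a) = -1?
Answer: 73/657462 ≈ 0.00011103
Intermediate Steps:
V = 43/73 (V = -43/(-73) = -43*(-1/73) = 43/73 ≈ 0.58904)
b(Q, s) = s - Q (b(Q, s) = -Q + s = s - Q)
Y(F) = -6*F*(43/73 + F) (Y(F) = -3*(F + 43/73)*(F + F) = -3*(43/73 + F)*2*F = -6*F*(43/73 + F))
1/(9174 + Y(b(2, 7))) = 1/(9174 - 6*(7 - 1*2)*(43 + 73*(7 - 1*2))/73) = 1/(9174 - 6*(7 - 2)*(43 + 73*(7 - 2))/73) = 1/(9174 - 6/73*5*(43 + 73*5)) = 1/(9174 - 6/73*5*(43 + 365)) = 1/(9174 - 6/73*5*408) = 1/(9174 - 12240/73) = 1/(657462/73) = 73/657462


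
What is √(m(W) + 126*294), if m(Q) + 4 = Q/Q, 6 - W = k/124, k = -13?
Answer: √37041 ≈ 192.46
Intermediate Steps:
W = 757/124 (W = 6 - (-13)/124 = 6 - 1*(-13/124) = 6 + 13/124 = 757/124 ≈ 6.1048)
m(Q) = -3 (m(Q) = -4 + Q/Q = -4 + 1 = -3)
√(m(W) + 126*294) = √(-3 + 126*294) = √(-3 + 37044) = √37041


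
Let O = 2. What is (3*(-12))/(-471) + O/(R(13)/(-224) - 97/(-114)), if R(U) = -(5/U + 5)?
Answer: 3847260/1628561 ≈ 2.3624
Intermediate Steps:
R(U) = -5 - 5/U (R(U) = -(5 + 5/U) = -5 - 5/U)
(3*(-12))/(-471) + O/(R(13)/(-224) - 97/(-114)) = (3*(-12))/(-471) + 2/((-5 - 5/13)/(-224) - 97/(-114)) = -36*(-1/471) + 2/((-5 - 5*1/13)*(-1/224) - 97*(-1/114)) = 12/157 + 2/((-5 - 5/13)*(-1/224) + 97/114) = 12/157 + 2/(-70/13*(-1/224) + 97/114) = 12/157 + 2/(5/208 + 97/114) = 12/157 + 2/(10373/11856) = 12/157 + 2*(11856/10373) = 12/157 + 23712/10373 = 3847260/1628561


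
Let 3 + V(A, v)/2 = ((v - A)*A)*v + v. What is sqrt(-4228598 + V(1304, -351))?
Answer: sqrt(1510770934) ≈ 38869.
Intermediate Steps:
V(A, v) = -6 + 2*v + 2*A*v*(v - A) (V(A, v) = -6 + 2*(((v - A)*A)*v + v) = -6 + 2*((A*(v - A))*v + v) = -6 + 2*(A*v*(v - A) + v) = -6 + 2*(v + A*v*(v - A)) = -6 + (2*v + 2*A*v*(v - A)) = -6 + 2*v + 2*A*v*(v - A))
sqrt(-4228598 + V(1304, -351)) = sqrt(-4228598 + (-6 + 2*(-351) - 2*(-351)*1304**2 + 2*1304*(-351)**2)) = sqrt(-4228598 + (-6 - 702 - 2*(-351)*1700416 + 2*1304*123201)) = sqrt(-4228598 + (-6 - 702 + 1193692032 + 321308208)) = sqrt(-4228598 + 1514999532) = sqrt(1510770934)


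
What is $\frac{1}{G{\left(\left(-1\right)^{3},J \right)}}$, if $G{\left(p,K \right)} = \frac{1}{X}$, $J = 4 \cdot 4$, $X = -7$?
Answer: $-7$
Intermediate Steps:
$J = 16$
$G{\left(p,K \right)} = - \frac{1}{7}$ ($G{\left(p,K \right)} = \frac{1}{-7} = - \frac{1}{7}$)
$\frac{1}{G{\left(\left(-1\right)^{3},J \right)}} = \frac{1}{- \frac{1}{7}} = -7$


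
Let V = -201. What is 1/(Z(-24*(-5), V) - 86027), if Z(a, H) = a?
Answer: -1/85907 ≈ -1.1640e-5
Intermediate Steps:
1/(Z(-24*(-5), V) - 86027) = 1/(-24*(-5) - 86027) = 1/(120 - 86027) = 1/(-85907) = -1/85907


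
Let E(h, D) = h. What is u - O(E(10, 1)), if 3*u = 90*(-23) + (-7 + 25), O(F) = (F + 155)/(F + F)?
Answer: -2769/4 ≈ -692.25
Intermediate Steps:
O(F) = (155 + F)/(2*F) (O(F) = (155 + F)/((2*F)) = (155 + F)*(1/(2*F)) = (155 + F)/(2*F))
u = -684 (u = (90*(-23) + (-7 + 25))/3 = (-2070 + 18)/3 = (⅓)*(-2052) = -684)
u - O(E(10, 1)) = -684 - (155 + 10)/(2*10) = -684 - 165/(2*10) = -684 - 1*33/4 = -684 - 33/4 = -2769/4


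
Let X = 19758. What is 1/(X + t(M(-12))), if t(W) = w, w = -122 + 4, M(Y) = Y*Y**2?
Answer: 1/19640 ≈ 5.0917e-5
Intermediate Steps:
M(Y) = Y**3
w = -118
t(W) = -118
1/(X + t(M(-12))) = 1/(19758 - 118) = 1/19640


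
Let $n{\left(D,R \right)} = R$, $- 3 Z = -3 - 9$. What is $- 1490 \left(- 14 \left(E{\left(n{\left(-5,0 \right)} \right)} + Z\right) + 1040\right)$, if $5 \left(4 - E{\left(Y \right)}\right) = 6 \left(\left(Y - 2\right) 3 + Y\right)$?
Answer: $-1232528$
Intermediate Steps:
$Z = 4$ ($Z = - \frac{-3 - 9}{3} = \left(- \frac{1}{3}\right) \left(-12\right) = 4$)
$E{\left(Y \right)} = \frac{56}{5} - \frac{24 Y}{5}$ ($E{\left(Y \right)} = 4 - \frac{6 \left(\left(Y - 2\right) 3 + Y\right)}{5} = 4 - \frac{6 \left(\left(-2 + Y\right) 3 + Y\right)}{5} = 4 - \frac{6 \left(\left(-6 + 3 Y\right) + Y\right)}{5} = 4 - \frac{6 \left(-6 + 4 Y\right)}{5} = 4 - \frac{-36 + 24 Y}{5} = 4 - \left(- \frac{36}{5} + \frac{24 Y}{5}\right) = \frac{56}{5} - \frac{24 Y}{5}$)
$- 1490 \left(- 14 \left(E{\left(n{\left(-5,0 \right)} \right)} + Z\right) + 1040\right) = - 1490 \left(- 14 \left(\left(\frac{56}{5} - 0\right) + 4\right) + 1040\right) = - 1490 \left(- 14 \left(\left(\frac{56}{5} + 0\right) + 4\right) + 1040\right) = - 1490 \left(- 14 \left(\frac{56}{5} + 4\right) + 1040\right) = - 1490 \left(\left(-14\right) \frac{76}{5} + 1040\right) = - 1490 \left(- \frac{1064}{5} + 1040\right) = \left(-1490\right) \frac{4136}{5} = -1232528$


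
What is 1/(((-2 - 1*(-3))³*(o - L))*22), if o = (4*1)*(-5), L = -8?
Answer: -1/264 ≈ -0.0037879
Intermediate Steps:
o = -20 (o = 4*(-5) = -20)
1/(((-2 - 1*(-3))³*(o - L))*22) = 1/(((-2 - 1*(-3))³*(-20 - 1*(-8)))*22) = 1/(((-2 + 3)³*(-20 + 8))*22) = 1/((1³*(-12))*22) = 1/((1*(-12))*22) = 1/(-12*22) = 1/(-264) = -1/264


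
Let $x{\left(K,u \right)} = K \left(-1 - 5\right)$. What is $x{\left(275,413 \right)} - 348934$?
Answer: $-350584$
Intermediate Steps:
$x{\left(K,u \right)} = - 6 K$ ($x{\left(K,u \right)} = K \left(-6\right) = - 6 K$)
$x{\left(275,413 \right)} - 348934 = \left(-6\right) 275 - 348934 = -1650 - 348934 = -350584$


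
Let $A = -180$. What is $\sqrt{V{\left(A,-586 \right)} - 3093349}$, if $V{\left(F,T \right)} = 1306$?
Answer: $i \sqrt{3092043} \approx 1758.4 i$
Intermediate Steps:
$\sqrt{V{\left(A,-586 \right)} - 3093349} = \sqrt{1306 - 3093349} = \sqrt{-3092043} = i \sqrt{3092043}$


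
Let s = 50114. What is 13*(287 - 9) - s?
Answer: -46500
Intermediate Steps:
13*(287 - 9) - s = 13*(287 - 9) - 1*50114 = 13*278 - 50114 = 3614 - 50114 = -46500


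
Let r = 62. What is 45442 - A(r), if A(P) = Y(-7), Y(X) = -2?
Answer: 45444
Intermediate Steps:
A(P) = -2
45442 - A(r) = 45442 - 1*(-2) = 45442 + 2 = 45444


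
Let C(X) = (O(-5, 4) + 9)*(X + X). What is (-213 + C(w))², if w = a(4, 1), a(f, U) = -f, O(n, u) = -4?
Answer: 64009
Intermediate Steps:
w = -4 (w = -1*4 = -4)
C(X) = 10*X (C(X) = (-4 + 9)*(X + X) = 5*(2*X) = 10*X)
(-213 + C(w))² = (-213 + 10*(-4))² = (-213 - 40)² = (-253)² = 64009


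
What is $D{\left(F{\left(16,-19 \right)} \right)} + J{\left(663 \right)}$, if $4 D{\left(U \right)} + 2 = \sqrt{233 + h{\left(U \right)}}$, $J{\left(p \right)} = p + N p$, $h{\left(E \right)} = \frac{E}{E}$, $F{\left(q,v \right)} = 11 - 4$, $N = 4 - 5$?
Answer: $- \frac{1}{2} + \frac{3 \sqrt{26}}{4} \approx 3.3243$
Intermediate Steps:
$N = -1$ ($N = 4 - 5 = -1$)
$F{\left(q,v \right)} = 7$
$h{\left(E \right)} = 1$
$J{\left(p \right)} = 0$ ($J{\left(p \right)} = p - p = 0$)
$D{\left(U \right)} = - \frac{1}{2} + \frac{3 \sqrt{26}}{4}$ ($D{\left(U \right)} = - \frac{1}{2} + \frac{\sqrt{233 + 1}}{4} = - \frac{1}{2} + \frac{\sqrt{234}}{4} = - \frac{1}{2} + \frac{3 \sqrt{26}}{4}$)
$D{\left(F{\left(16,-19 \right)} \right)} + J{\left(663 \right)} = \left(- \frac{1}{2} + \frac{3 \sqrt{26}}{4}\right) + 0 = - \frac{1}{2} + \frac{3 \sqrt{26}}{4}$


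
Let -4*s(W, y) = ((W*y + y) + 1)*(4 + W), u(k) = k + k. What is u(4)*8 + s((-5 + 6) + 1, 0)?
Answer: 125/2 ≈ 62.500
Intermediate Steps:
u(k) = 2*k
s(W, y) = -(4 + W)*(1 + y + W*y)/4 (s(W, y) = -((W*y + y) + 1)*(4 + W)/4 = -((y + W*y) + 1)*(4 + W)/4 = -(1 + y + W*y)*(4 + W)/4 = -(4 + W)*(1 + y + W*y)/4)
u(4)*8 + s((-5 + 6) + 1, 0) = (2*4)*8 + (-1 - 1*0 - ((-5 + 6) + 1)/4 - 5/4*((-5 + 6) + 1)*0 - ¼*0*((-5 + 6) + 1)²) = 8*8 + (-1 + 0 - (1 + 1)/4 - 5/4*(1 + 1)*0 - ¼*0*(1 + 1)²) = 64 + (-1 + 0 - ¼*2 - 5/4*2*0 - ¼*0*2²) = 64 + (-1 + 0 - ½ + 0 - ¼*0*4) = 64 + (-1 + 0 - ½ + 0 + 0) = 64 - 3/2 = 125/2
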